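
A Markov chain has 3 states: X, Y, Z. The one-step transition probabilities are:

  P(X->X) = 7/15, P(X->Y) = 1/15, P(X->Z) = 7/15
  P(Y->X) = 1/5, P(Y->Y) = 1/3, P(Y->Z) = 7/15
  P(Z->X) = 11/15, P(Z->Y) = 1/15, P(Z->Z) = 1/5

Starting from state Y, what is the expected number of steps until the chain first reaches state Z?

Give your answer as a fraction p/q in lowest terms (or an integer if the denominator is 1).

Let h_i = expected steps to first reach Z from state i.
Boundary: h_Z = 0.
First-step equations for the other states:
  h_X = 1 + 7/15*h_X + 1/15*h_Y + 7/15*h_Z
  h_Y = 1 + 1/5*h_X + 1/3*h_Y + 7/15*h_Z

Substituting h_Z = 0 and rearranging gives the linear system (I - Q) h = 1:
  [8/15, -1/15] . (h_X, h_Y) = 1
  [-1/5, 2/3] . (h_X, h_Y) = 1

Solving yields:
  h_X = 15/7
  h_Y = 15/7

Starting state is Y, so the expected hitting time is h_Y = 15/7.

Answer: 15/7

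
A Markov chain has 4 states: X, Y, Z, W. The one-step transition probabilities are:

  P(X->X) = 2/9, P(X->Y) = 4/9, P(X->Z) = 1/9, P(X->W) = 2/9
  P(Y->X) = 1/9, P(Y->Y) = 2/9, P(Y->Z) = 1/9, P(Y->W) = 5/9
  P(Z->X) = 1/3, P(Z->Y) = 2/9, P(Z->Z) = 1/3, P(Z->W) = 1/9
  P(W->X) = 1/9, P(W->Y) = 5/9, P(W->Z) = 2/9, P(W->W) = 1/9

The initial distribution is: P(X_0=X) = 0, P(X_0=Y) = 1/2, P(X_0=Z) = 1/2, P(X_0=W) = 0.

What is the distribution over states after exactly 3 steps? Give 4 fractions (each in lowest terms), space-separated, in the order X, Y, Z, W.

Answer: 128/729 83/243 44/243 220/729

Derivation:
Propagating the distribution step by step (d_{t+1} = d_t * P):
d_0 = (X=0, Y=1/2, Z=1/2, W=0)
  d_1[X] = 0*2/9 + 1/2*1/9 + 1/2*1/3 + 0*1/9 = 2/9
  d_1[Y] = 0*4/9 + 1/2*2/9 + 1/2*2/9 + 0*5/9 = 2/9
  d_1[Z] = 0*1/9 + 1/2*1/9 + 1/2*1/3 + 0*2/9 = 2/9
  d_1[W] = 0*2/9 + 1/2*5/9 + 1/2*1/9 + 0*1/9 = 1/3
d_1 = (X=2/9, Y=2/9, Z=2/9, W=1/3)
  d_2[X] = 2/9*2/9 + 2/9*1/9 + 2/9*1/3 + 1/3*1/9 = 5/27
  d_2[Y] = 2/9*4/9 + 2/9*2/9 + 2/9*2/9 + 1/3*5/9 = 31/81
  d_2[Z] = 2/9*1/9 + 2/9*1/9 + 2/9*1/3 + 1/3*2/9 = 16/81
  d_2[W] = 2/9*2/9 + 2/9*5/9 + 2/9*1/9 + 1/3*1/9 = 19/81
d_2 = (X=5/27, Y=31/81, Z=16/81, W=19/81)
  d_3[X] = 5/27*2/9 + 31/81*1/9 + 16/81*1/3 + 19/81*1/9 = 128/729
  d_3[Y] = 5/27*4/9 + 31/81*2/9 + 16/81*2/9 + 19/81*5/9 = 83/243
  d_3[Z] = 5/27*1/9 + 31/81*1/9 + 16/81*1/3 + 19/81*2/9 = 44/243
  d_3[W] = 5/27*2/9 + 31/81*5/9 + 16/81*1/9 + 19/81*1/9 = 220/729
d_3 = (X=128/729, Y=83/243, Z=44/243, W=220/729)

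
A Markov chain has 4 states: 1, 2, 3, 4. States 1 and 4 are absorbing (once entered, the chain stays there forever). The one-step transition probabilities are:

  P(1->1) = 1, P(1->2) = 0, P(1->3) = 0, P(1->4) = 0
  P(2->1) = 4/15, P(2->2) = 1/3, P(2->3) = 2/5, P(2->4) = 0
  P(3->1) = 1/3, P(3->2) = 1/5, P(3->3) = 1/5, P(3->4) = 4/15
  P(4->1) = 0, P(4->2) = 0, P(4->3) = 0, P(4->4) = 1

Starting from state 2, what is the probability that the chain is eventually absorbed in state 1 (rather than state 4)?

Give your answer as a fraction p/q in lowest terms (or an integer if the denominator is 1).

Answer: 13/17

Derivation:
Let a_i = P(absorbed in 1 | start in state i).
Boundary conditions: a_1 = 1, a_4 = 0.
For each transient state i, a_i = sum_j P(i->j) * a_j:
  a_2 = 4/15*a_1 + 1/3*a_2 + 2/5*a_3 + 0*a_4
  a_3 = 1/3*a_1 + 1/5*a_2 + 1/5*a_3 + 4/15*a_4

Substituting a_1 = 1 and a_4 = 0, rearrange to (I - Q) a = r where r[i] = P(i -> 1):
  [2/3, -2/5] . (a_2, a_3) = 4/15
  [-1/5, 4/5] . (a_2, a_3) = 1/3

Solving yields:
  a_2 = 13/17
  a_3 = 31/51

Starting state is 2, so the absorption probability is a_2 = 13/17.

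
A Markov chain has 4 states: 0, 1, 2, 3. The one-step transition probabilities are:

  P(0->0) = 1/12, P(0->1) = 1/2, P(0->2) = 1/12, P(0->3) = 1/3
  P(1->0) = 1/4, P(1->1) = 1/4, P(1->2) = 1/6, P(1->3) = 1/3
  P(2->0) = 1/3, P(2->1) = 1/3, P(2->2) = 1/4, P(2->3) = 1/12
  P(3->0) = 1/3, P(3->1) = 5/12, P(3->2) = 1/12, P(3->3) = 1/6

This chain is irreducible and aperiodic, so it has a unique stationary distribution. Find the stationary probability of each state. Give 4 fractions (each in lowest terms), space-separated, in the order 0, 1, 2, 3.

The stationary distribution satisfies pi = pi * P, i.e.:
  pi_0 = 1/12*pi_0 + 1/4*pi_1 + 1/3*pi_2 + 1/3*pi_3
  pi_1 = 1/2*pi_0 + 1/4*pi_1 + 1/3*pi_2 + 5/12*pi_3
  pi_2 = 1/12*pi_0 + 1/6*pi_1 + 1/4*pi_2 + 1/12*pi_3
  pi_3 = 1/3*pi_0 + 1/3*pi_1 + 1/12*pi_2 + 1/6*pi_3
with normalization: pi_0 + pi_1 + pi_2 + pi_3 = 1.

Using the first 3 balance equations plus normalization, the linear system A*pi = b is:
  [-11/12, 1/4, 1/3, 1/3] . pi = 0
  [1/2, -3/4, 1/3, 5/12] . pi = 0
  [1/12, 1/6, -3/4, 1/12] . pi = 0
  [1, 1, 1, 1] . pi = 1

Solving yields:
  pi_0 = 103/425
  pi_1 = 31/85
  pi_2 = 58/425
  pi_3 = 109/425

Verification (pi * P):
  103/425*1/12 + 31/85*1/4 + 58/425*1/3 + 109/425*1/3 = 103/425 = pi_0  (ok)
  103/425*1/2 + 31/85*1/4 + 58/425*1/3 + 109/425*5/12 = 31/85 = pi_1  (ok)
  103/425*1/12 + 31/85*1/6 + 58/425*1/4 + 109/425*1/12 = 58/425 = pi_2  (ok)
  103/425*1/3 + 31/85*1/3 + 58/425*1/12 + 109/425*1/6 = 109/425 = pi_3  (ok)

Answer: 103/425 31/85 58/425 109/425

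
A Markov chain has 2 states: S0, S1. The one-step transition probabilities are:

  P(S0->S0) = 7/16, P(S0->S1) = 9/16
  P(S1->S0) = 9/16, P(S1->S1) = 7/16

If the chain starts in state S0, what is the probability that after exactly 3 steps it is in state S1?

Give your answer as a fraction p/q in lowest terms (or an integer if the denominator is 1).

Answer: 513/1024

Derivation:
Computing P^3 by repeated multiplication:
P^1 =
  S0: [7/16, 9/16]
  S1: [9/16, 7/16]
P^2 =
  S0: [65/128, 63/128]
  S1: [63/128, 65/128]
P^3 =
  S0: [511/1024, 513/1024]
  S1: [513/1024, 511/1024]

(P^3)[S0 -> S1] = 513/1024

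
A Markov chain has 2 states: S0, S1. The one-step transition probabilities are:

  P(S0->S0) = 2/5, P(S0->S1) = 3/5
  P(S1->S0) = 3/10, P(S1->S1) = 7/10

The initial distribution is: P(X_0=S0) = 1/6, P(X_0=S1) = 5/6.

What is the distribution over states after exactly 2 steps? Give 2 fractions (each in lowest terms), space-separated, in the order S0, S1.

Answer: 199/600 401/600

Derivation:
Propagating the distribution step by step (d_{t+1} = d_t * P):
d_0 = (S0=1/6, S1=5/6)
  d_1[S0] = 1/6*2/5 + 5/6*3/10 = 19/60
  d_1[S1] = 1/6*3/5 + 5/6*7/10 = 41/60
d_1 = (S0=19/60, S1=41/60)
  d_2[S0] = 19/60*2/5 + 41/60*3/10 = 199/600
  d_2[S1] = 19/60*3/5 + 41/60*7/10 = 401/600
d_2 = (S0=199/600, S1=401/600)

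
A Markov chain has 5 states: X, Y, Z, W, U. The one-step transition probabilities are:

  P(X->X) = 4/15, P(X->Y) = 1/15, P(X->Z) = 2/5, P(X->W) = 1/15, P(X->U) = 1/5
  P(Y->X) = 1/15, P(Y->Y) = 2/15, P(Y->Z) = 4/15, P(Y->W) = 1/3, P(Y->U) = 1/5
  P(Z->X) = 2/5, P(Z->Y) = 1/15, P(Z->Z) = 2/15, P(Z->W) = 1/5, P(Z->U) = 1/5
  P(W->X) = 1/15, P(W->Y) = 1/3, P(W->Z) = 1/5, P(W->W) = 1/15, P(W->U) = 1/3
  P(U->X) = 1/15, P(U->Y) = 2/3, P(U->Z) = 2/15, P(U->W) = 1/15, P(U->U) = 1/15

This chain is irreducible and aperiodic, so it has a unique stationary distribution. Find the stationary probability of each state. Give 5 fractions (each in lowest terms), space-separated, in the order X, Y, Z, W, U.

Answer: 1117/6329 1539/6329 1415/6329 1021/6329 1237/6329

Derivation:
The stationary distribution satisfies pi = pi * P, i.e.:
  pi_X = 4/15*pi_X + 1/15*pi_Y + 2/5*pi_Z + 1/15*pi_W + 1/15*pi_U
  pi_Y = 1/15*pi_X + 2/15*pi_Y + 1/15*pi_Z + 1/3*pi_W + 2/3*pi_U
  pi_Z = 2/5*pi_X + 4/15*pi_Y + 2/15*pi_Z + 1/5*pi_W + 2/15*pi_U
  pi_W = 1/15*pi_X + 1/3*pi_Y + 1/5*pi_Z + 1/15*pi_W + 1/15*pi_U
  pi_U = 1/5*pi_X + 1/5*pi_Y + 1/5*pi_Z + 1/3*pi_W + 1/15*pi_U
with normalization: pi_X + pi_Y + pi_Z + pi_W + pi_U = 1.

Using the first 4 balance equations plus normalization, the linear system A*pi = b is:
  [-11/15, 1/15, 2/5, 1/15, 1/15] . pi = 0
  [1/15, -13/15, 1/15, 1/3, 2/3] . pi = 0
  [2/5, 4/15, -13/15, 1/5, 2/15] . pi = 0
  [1/15, 1/3, 1/5, -14/15, 1/15] . pi = 0
  [1, 1, 1, 1, 1] . pi = 1

Solving yields:
  pi_X = 1117/6329
  pi_Y = 1539/6329
  pi_Z = 1415/6329
  pi_W = 1021/6329
  pi_U = 1237/6329

Verification (pi * P):
  1117/6329*4/15 + 1539/6329*1/15 + 1415/6329*2/5 + 1021/6329*1/15 + 1237/6329*1/15 = 1117/6329 = pi_X  (ok)
  1117/6329*1/15 + 1539/6329*2/15 + 1415/6329*1/15 + 1021/6329*1/3 + 1237/6329*2/3 = 1539/6329 = pi_Y  (ok)
  1117/6329*2/5 + 1539/6329*4/15 + 1415/6329*2/15 + 1021/6329*1/5 + 1237/6329*2/15 = 1415/6329 = pi_Z  (ok)
  1117/6329*1/15 + 1539/6329*1/3 + 1415/6329*1/5 + 1021/6329*1/15 + 1237/6329*1/15 = 1021/6329 = pi_W  (ok)
  1117/6329*1/5 + 1539/6329*1/5 + 1415/6329*1/5 + 1021/6329*1/3 + 1237/6329*1/15 = 1237/6329 = pi_U  (ok)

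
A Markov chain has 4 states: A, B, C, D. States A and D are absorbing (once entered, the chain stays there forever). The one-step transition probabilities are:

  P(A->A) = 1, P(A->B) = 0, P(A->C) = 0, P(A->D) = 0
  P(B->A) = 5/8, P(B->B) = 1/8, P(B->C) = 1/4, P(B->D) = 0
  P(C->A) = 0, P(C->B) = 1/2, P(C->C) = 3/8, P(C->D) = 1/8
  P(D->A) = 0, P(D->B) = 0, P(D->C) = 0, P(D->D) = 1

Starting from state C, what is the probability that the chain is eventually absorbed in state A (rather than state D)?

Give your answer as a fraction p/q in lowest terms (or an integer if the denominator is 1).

Answer: 20/27

Derivation:
Let a_i = P(absorbed in A | start in state i).
Boundary conditions: a_A = 1, a_D = 0.
For each transient state i, a_i = sum_j P(i->j) * a_j:
  a_B = 5/8*a_A + 1/8*a_B + 1/4*a_C + 0*a_D
  a_C = 0*a_A + 1/2*a_B + 3/8*a_C + 1/8*a_D

Substituting a_A = 1 and a_D = 0, rearrange to (I - Q) a = r where r[i] = P(i -> A):
  [7/8, -1/4] . (a_B, a_C) = 5/8
  [-1/2, 5/8] . (a_B, a_C) = 0

Solving yields:
  a_B = 25/27
  a_C = 20/27

Starting state is C, so the absorption probability is a_C = 20/27.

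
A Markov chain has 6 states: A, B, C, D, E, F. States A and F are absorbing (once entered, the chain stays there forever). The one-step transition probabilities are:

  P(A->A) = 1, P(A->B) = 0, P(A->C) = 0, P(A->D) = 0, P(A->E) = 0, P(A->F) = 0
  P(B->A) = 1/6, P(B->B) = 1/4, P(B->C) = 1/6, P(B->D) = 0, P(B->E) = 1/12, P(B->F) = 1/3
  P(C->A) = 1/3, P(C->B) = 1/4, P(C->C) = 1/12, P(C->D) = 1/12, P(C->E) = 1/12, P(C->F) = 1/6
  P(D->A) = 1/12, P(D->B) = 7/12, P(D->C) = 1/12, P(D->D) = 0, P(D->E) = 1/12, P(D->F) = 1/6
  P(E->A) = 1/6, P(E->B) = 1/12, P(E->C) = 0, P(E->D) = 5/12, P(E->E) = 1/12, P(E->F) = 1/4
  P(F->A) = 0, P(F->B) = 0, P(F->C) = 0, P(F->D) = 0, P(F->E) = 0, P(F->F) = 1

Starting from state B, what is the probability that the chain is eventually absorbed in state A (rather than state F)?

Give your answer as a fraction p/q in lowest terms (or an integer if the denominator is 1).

Let a_i = P(absorbed in A | start in state i).
Boundary conditions: a_A = 1, a_F = 0.
For each transient state i, a_i = sum_j P(i->j) * a_j:
  a_B = 1/6*a_A + 1/4*a_B + 1/6*a_C + 0*a_D + 1/12*a_E + 1/3*a_F
  a_C = 1/3*a_A + 1/4*a_B + 1/12*a_C + 1/12*a_D + 1/12*a_E + 1/6*a_F
  a_D = 1/12*a_A + 7/12*a_B + 1/12*a_C + 0*a_D + 1/12*a_E + 1/6*a_F
  a_E = 1/6*a_A + 1/12*a_B + 0*a_C + 5/12*a_D + 1/12*a_E + 1/4*a_F

Substituting a_A = 1 and a_F = 0, rearrange to (I - Q) a = r where r[i] = P(i -> A):
  [3/4, -1/6, 0, -1/12] . (a_B, a_C, a_D, a_E) = 1/6
  [-1/4, 11/12, -1/12, -1/12] . (a_B, a_C, a_D, a_E) = 1/3
  [-7/12, -1/12, 1, -1/12] . (a_B, a_C, a_D, a_E) = 1/12
  [-1/12, 0, -5/12, 11/12] . (a_B, a_C, a_D, a_E) = 1/6

Solving yields:
  a_B = 4199/10886
  a_C = 2937/5443
  a_D = 2101/5443
  a_E = 4271/10886

Starting state is B, so the absorption probability is a_B = 4199/10886.

Answer: 4199/10886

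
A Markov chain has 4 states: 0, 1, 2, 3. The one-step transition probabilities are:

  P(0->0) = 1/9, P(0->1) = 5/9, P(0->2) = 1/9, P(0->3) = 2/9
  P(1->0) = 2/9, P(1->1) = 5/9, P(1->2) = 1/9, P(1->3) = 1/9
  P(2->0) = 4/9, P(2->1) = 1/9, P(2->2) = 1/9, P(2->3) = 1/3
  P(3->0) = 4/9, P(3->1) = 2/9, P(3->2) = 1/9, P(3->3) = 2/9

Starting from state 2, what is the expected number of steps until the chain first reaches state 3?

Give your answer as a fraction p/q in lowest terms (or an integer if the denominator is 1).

Answer: 306/65

Derivation:
Let h_i = expected steps to first reach 3 from state i.
Boundary: h_3 = 0.
First-step equations for the other states:
  h_0 = 1 + 1/9*h_0 + 5/9*h_1 + 1/9*h_2 + 2/9*h_3
  h_1 = 1 + 2/9*h_0 + 5/9*h_1 + 1/9*h_2 + 1/9*h_3
  h_2 = 1 + 4/9*h_0 + 1/9*h_1 + 1/9*h_2 + 1/3*h_3

Substituting h_3 = 0 and rearranging gives the linear system (I - Q) h = 1:
  [8/9, -5/9, -1/9] . (h_0, h_1, h_2) = 1
  [-2/9, 4/9, -1/9] . (h_0, h_1, h_2) = 1
  [-4/9, -1/9, 8/9] . (h_0, h_1, h_2) = 1

Solving yields:
  h_0 = 729/130
  h_1 = 81/13
  h_2 = 306/65

Starting state is 2, so the expected hitting time is h_2 = 306/65.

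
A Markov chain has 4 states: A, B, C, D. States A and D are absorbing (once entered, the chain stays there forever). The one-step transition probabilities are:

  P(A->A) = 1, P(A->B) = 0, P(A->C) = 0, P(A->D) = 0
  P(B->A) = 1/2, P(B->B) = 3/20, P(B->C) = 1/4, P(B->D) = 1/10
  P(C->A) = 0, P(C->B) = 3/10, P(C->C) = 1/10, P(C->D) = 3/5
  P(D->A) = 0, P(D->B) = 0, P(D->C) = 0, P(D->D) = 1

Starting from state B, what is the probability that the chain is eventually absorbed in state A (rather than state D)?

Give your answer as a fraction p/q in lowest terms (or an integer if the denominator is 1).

Answer: 15/23

Derivation:
Let a_i = P(absorbed in A | start in state i).
Boundary conditions: a_A = 1, a_D = 0.
For each transient state i, a_i = sum_j P(i->j) * a_j:
  a_B = 1/2*a_A + 3/20*a_B + 1/4*a_C + 1/10*a_D
  a_C = 0*a_A + 3/10*a_B + 1/10*a_C + 3/5*a_D

Substituting a_A = 1 and a_D = 0, rearrange to (I - Q) a = r where r[i] = P(i -> A):
  [17/20, -1/4] . (a_B, a_C) = 1/2
  [-3/10, 9/10] . (a_B, a_C) = 0

Solving yields:
  a_B = 15/23
  a_C = 5/23

Starting state is B, so the absorption probability is a_B = 15/23.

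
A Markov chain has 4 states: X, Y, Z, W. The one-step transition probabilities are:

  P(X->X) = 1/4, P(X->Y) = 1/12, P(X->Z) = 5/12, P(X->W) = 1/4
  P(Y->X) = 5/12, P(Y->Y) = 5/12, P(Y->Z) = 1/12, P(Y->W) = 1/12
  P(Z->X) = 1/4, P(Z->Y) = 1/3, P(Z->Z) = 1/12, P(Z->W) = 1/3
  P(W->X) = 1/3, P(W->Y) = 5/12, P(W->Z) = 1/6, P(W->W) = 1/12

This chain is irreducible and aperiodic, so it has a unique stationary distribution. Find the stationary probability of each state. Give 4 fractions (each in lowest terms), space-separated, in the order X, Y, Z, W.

Answer: 332/1055 311/1055 43/211 197/1055

Derivation:
The stationary distribution satisfies pi = pi * P, i.e.:
  pi_X = 1/4*pi_X + 5/12*pi_Y + 1/4*pi_Z + 1/3*pi_W
  pi_Y = 1/12*pi_X + 5/12*pi_Y + 1/3*pi_Z + 5/12*pi_W
  pi_Z = 5/12*pi_X + 1/12*pi_Y + 1/12*pi_Z + 1/6*pi_W
  pi_W = 1/4*pi_X + 1/12*pi_Y + 1/3*pi_Z + 1/12*pi_W
with normalization: pi_X + pi_Y + pi_Z + pi_W = 1.

Using the first 3 balance equations plus normalization, the linear system A*pi = b is:
  [-3/4, 5/12, 1/4, 1/3] . pi = 0
  [1/12, -7/12, 1/3, 5/12] . pi = 0
  [5/12, 1/12, -11/12, 1/6] . pi = 0
  [1, 1, 1, 1] . pi = 1

Solving yields:
  pi_X = 332/1055
  pi_Y = 311/1055
  pi_Z = 43/211
  pi_W = 197/1055

Verification (pi * P):
  332/1055*1/4 + 311/1055*5/12 + 43/211*1/4 + 197/1055*1/3 = 332/1055 = pi_X  (ok)
  332/1055*1/12 + 311/1055*5/12 + 43/211*1/3 + 197/1055*5/12 = 311/1055 = pi_Y  (ok)
  332/1055*5/12 + 311/1055*1/12 + 43/211*1/12 + 197/1055*1/6 = 43/211 = pi_Z  (ok)
  332/1055*1/4 + 311/1055*1/12 + 43/211*1/3 + 197/1055*1/12 = 197/1055 = pi_W  (ok)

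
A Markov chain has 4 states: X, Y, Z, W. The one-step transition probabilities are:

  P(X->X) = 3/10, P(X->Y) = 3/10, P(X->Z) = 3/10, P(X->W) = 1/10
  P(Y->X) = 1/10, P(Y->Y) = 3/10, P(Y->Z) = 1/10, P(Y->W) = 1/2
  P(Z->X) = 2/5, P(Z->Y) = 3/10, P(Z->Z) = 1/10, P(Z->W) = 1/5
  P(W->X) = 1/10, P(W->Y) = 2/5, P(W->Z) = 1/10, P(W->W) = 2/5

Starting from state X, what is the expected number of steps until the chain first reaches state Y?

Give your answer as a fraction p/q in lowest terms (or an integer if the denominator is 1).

Answer: 860/273

Derivation:
Let h_i = expected steps to first reach Y from state i.
Boundary: h_Y = 0.
First-step equations for the other states:
  h_X = 1 + 3/10*h_X + 3/10*h_Y + 3/10*h_Z + 1/10*h_W
  h_Z = 1 + 2/5*h_X + 3/10*h_Y + 1/10*h_Z + 1/5*h_W
  h_W = 1 + 1/10*h_X + 2/5*h_Y + 1/10*h_Z + 2/5*h_W

Substituting h_Y = 0 and rearranging gives the linear system (I - Q) h = 1:
  [7/10, -3/10, -1/10] . (h_X, h_Z, h_W) = 1
  [-2/5, 9/10, -1/5] . (h_X, h_Z, h_W) = 1
  [-1/10, -1/10, 3/5] . (h_X, h_Z, h_W) = 1

Solving yields:
  h_X = 860/273
  h_Z = 850/273
  h_W = 740/273

Starting state is X, so the expected hitting time is h_X = 860/273.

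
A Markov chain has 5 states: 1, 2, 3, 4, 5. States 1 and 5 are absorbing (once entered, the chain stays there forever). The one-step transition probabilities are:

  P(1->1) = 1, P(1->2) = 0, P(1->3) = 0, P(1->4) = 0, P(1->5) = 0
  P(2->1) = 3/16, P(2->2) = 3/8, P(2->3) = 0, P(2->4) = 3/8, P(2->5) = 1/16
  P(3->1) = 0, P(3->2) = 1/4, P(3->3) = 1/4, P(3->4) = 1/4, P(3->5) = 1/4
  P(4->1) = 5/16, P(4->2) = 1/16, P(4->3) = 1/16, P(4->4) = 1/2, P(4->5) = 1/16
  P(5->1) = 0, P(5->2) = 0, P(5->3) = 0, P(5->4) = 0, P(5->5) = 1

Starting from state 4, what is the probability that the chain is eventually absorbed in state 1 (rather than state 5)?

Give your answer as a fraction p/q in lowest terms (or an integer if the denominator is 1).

Let a_i = P(absorbed in 1 | start in state i).
Boundary conditions: a_1 = 1, a_5 = 0.
For each transient state i, a_i = sum_j P(i->j) * a_j:
  a_2 = 3/16*a_1 + 3/8*a_2 + 0*a_3 + 3/8*a_4 + 1/16*a_5
  a_3 = 0*a_1 + 1/4*a_2 + 1/4*a_3 + 1/4*a_4 + 1/4*a_5
  a_4 = 5/16*a_1 + 1/16*a_2 + 1/16*a_3 + 1/2*a_4 + 1/16*a_5

Substituting a_1 = 1 and a_5 = 0, rearrange to (I - Q) a = r where r[i] = P(i -> 1):
  [5/8, 0, -3/8] . (a_2, a_3, a_4) = 3/16
  [-1/4, 3/4, -1/4] . (a_2, a_3, a_4) = 0
  [-1/16, -1/16, 1/2] . (a_2, a_3, a_4) = 5/16

Solving yields:
  a_2 = 159/206
  a_3 = 107/206
  a_4 = 81/103

Starting state is 4, so the absorption probability is a_4 = 81/103.

Answer: 81/103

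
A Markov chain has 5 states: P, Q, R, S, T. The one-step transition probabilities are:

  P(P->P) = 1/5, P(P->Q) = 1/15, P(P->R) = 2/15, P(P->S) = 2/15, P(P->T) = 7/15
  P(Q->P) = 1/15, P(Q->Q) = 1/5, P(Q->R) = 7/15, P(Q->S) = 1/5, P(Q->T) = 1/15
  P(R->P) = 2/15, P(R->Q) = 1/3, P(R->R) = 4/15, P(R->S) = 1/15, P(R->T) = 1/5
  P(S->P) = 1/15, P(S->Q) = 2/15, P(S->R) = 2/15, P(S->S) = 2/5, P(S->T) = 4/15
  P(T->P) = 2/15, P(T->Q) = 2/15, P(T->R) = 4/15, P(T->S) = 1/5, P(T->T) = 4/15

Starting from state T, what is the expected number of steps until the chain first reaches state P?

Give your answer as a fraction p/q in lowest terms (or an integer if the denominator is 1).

Let h_i = expected steps to first reach P from state i.
Boundary: h_P = 0.
First-step equations for the other states:
  h_Q = 1 + 1/15*h_P + 1/5*h_Q + 7/15*h_R + 1/5*h_S + 1/15*h_T
  h_R = 1 + 2/15*h_P + 1/3*h_Q + 4/15*h_R + 1/15*h_S + 1/5*h_T
  h_S = 1 + 1/15*h_P + 2/15*h_Q + 2/15*h_R + 2/5*h_S + 4/15*h_T
  h_T = 1 + 2/15*h_P + 2/15*h_Q + 4/15*h_R + 1/5*h_S + 4/15*h_T

Substituting h_P = 0 and rearranging gives the linear system (I - Q) h = 1:
  [4/5, -7/15, -1/5, -1/15] . (h_Q, h_R, h_S, h_T) = 1
  [-1/3, 11/15, -1/15, -1/5] . (h_Q, h_R, h_S, h_T) = 1
  [-2/15, -2/15, 3/5, -4/15] . (h_Q, h_R, h_S, h_T) = 1
  [-2/15, -4/15, -1/5, 11/15] . (h_Q, h_R, h_S, h_T) = 1

Solving yields:
  h_Q = 7578/751
  h_R = 7092/751
  h_S = 7653/751
  h_T = 7068/751

Starting state is T, so the expected hitting time is h_T = 7068/751.

Answer: 7068/751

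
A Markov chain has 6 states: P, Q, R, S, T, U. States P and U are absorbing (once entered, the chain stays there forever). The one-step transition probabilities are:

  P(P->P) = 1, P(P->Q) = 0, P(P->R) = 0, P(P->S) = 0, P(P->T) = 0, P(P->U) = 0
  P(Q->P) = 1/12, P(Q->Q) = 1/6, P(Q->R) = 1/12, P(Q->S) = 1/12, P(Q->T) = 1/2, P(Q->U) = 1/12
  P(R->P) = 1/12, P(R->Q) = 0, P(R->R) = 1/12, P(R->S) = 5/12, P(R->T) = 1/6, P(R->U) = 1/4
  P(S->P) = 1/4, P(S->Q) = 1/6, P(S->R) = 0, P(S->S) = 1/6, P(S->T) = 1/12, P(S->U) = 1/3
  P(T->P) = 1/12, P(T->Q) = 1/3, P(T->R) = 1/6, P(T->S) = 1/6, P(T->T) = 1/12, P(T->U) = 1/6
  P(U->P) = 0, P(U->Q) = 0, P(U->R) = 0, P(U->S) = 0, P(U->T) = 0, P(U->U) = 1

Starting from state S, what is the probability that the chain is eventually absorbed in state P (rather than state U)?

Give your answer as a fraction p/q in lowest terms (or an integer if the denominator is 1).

Answer: 274/655

Derivation:
Let a_i = P(absorbed in P | start in state i).
Boundary conditions: a_P = 1, a_U = 0.
For each transient state i, a_i = sum_j P(i->j) * a_j:
  a_Q = 1/12*a_P + 1/6*a_Q + 1/12*a_R + 1/12*a_S + 1/2*a_T + 1/12*a_U
  a_R = 1/12*a_P + 0*a_Q + 1/12*a_R + 5/12*a_S + 1/6*a_T + 1/4*a_U
  a_S = 1/4*a_P + 1/6*a_Q + 0*a_R + 1/6*a_S + 1/12*a_T + 1/3*a_U
  a_T = 1/12*a_P + 1/3*a_Q + 1/6*a_R + 1/6*a_S + 1/12*a_T + 1/6*a_U

Substituting a_P = 1 and a_U = 0, rearrange to (I - Q) a = r where r[i] = P(i -> P):
  [5/6, -1/12, -1/12, -1/2] . (a_Q, a_R, a_S, a_T) = 1/12
  [0, 11/12, -5/12, -1/6] . (a_Q, a_R, a_S, a_T) = 1/12
  [-1/6, 0, 5/6, -1/12] . (a_Q, a_R, a_S, a_T) = 1/4
  [-1/3, -1/6, -1/6, 11/12] . (a_Q, a_R, a_S, a_T) = 1/12

Solving yields:
  a_Q = 264/655
  a_R = 229/655
  a_S = 274/655
  a_T = 247/655

Starting state is S, so the absorption probability is a_S = 274/655.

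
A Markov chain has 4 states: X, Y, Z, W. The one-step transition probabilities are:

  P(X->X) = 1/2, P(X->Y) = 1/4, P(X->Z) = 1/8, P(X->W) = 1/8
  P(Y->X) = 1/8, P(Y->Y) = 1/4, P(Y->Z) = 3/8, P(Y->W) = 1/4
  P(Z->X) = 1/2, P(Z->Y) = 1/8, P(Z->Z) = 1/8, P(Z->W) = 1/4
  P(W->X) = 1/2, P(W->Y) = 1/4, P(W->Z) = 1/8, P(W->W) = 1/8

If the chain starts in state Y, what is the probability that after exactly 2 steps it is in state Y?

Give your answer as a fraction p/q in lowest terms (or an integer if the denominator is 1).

Computing P^2 by repeated multiplication:
P^1 =
  X: [1/2, 1/4, 1/8, 1/8]
  Y: [1/8, 1/4, 3/8, 1/4]
  Z: [1/2, 1/8, 1/8, 1/4]
  W: [1/2, 1/4, 1/8, 1/8]
P^2 =
  X: [13/32, 15/64, 3/16, 11/64]
  Y: [13/32, 13/64, 3/16, 13/64]
  Z: [29/64, 15/64, 5/32, 5/32]
  W: [13/32, 15/64, 3/16, 11/64]

(P^2)[Y -> Y] = 13/64

Answer: 13/64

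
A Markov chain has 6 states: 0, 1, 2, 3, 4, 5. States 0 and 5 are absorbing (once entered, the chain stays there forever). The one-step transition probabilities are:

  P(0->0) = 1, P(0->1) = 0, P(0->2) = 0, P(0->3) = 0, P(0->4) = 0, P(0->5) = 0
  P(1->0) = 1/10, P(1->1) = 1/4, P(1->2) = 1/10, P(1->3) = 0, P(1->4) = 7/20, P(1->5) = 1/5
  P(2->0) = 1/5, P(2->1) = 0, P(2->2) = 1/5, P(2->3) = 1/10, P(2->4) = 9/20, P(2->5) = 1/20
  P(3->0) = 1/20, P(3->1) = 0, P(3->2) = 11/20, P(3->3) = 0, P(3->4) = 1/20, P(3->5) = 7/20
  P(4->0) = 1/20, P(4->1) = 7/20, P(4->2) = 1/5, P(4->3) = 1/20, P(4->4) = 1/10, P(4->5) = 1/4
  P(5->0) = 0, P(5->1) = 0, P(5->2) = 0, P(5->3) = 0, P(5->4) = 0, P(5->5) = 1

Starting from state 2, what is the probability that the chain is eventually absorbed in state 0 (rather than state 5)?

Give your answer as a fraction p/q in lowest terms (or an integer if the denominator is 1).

Let a_i = P(absorbed in 0 | start in state i).
Boundary conditions: a_0 = 1, a_5 = 0.
For each transient state i, a_i = sum_j P(i->j) * a_j:
  a_1 = 1/10*a_0 + 1/4*a_1 + 1/10*a_2 + 0*a_3 + 7/20*a_4 + 1/5*a_5
  a_2 = 1/5*a_0 + 0*a_1 + 1/5*a_2 + 1/10*a_3 + 9/20*a_4 + 1/20*a_5
  a_3 = 1/20*a_0 + 0*a_1 + 11/20*a_2 + 0*a_3 + 1/20*a_4 + 7/20*a_5
  a_4 = 1/20*a_0 + 7/20*a_1 + 1/5*a_2 + 1/20*a_3 + 1/10*a_4 + 1/4*a_5

Substituting a_0 = 1 and a_5 = 0, rearrange to (I - Q) a = r where r[i] = P(i -> 0):
  [3/4, -1/10, 0, -7/20] . (a_1, a_2, a_3, a_4) = 1/10
  [0, 4/5, -1/10, -9/20] . (a_1, a_2, a_3, a_4) = 1/5
  [0, -11/20, 1, -1/20] . (a_1, a_2, a_3, a_4) = 1/20
  [-7/20, -1/5, -1/20, 9/10] . (a_1, a_2, a_3, a_4) = 1/20

Solving yields:
  a_1 = 3434/10133
  a_2 = 4695/10133
  a_3 = 3245/10133
  a_4 = 3122/10133

Starting state is 2, so the absorption probability is a_2 = 4695/10133.

Answer: 4695/10133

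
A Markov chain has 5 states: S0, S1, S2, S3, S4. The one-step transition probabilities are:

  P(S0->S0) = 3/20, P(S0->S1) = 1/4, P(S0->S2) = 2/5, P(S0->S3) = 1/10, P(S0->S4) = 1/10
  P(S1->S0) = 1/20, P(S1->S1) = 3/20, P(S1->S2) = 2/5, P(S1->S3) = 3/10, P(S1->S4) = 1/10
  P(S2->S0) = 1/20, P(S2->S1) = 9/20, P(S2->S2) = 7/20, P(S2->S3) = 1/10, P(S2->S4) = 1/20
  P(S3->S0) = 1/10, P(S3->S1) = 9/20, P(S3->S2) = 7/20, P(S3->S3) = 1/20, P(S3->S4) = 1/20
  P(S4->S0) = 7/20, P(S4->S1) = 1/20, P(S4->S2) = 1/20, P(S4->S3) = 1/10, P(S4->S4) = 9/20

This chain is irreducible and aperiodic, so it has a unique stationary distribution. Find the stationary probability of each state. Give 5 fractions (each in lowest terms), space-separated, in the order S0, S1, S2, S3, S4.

The stationary distribution satisfies pi = pi * P, i.e.:
  pi_S0 = 3/20*pi_S0 + 1/20*pi_S1 + 1/20*pi_S2 + 1/10*pi_S3 + 7/20*pi_S4
  pi_S1 = 1/4*pi_S0 + 3/20*pi_S1 + 9/20*pi_S2 + 9/20*pi_S3 + 1/20*pi_S4
  pi_S2 = 2/5*pi_S0 + 2/5*pi_S1 + 7/20*pi_S2 + 7/20*pi_S3 + 1/20*pi_S4
  pi_S3 = 1/10*pi_S0 + 3/10*pi_S1 + 1/10*pi_S2 + 1/20*pi_S3 + 1/10*pi_S4
  pi_S4 = 1/10*pi_S0 + 1/10*pi_S1 + 1/20*pi_S2 + 1/20*pi_S3 + 9/20*pi_S4
with normalization: pi_S0 + pi_S1 + pi_S2 + pi_S3 + pi_S4 = 1.

Using the first 4 balance equations plus normalization, the linear system A*pi = b is:
  [-17/20, 1/20, 1/20, 1/10, 7/20] . pi = 0
  [1/4, -17/20, 9/20, 9/20, 1/20] . pi = 0
  [2/5, 2/5, -13/20, 7/20, 1/20] . pi = 0
  [1/10, 3/10, 1/10, -19/20, 1/10] . pi = 0
  [1, 1, 1, 1, 1] . pi = 1

Solving yields:
  pi_S0 = 6085/59206
  pi_S1 = 2491/8458
  pi_S2 = 9915/29603
  pi_S3 = 640/4229
  pi_S4 = 3447/29603

Verification (pi * P):
  6085/59206*3/20 + 2491/8458*1/20 + 9915/29603*1/20 + 640/4229*1/10 + 3447/29603*7/20 = 6085/59206 = pi_S0  (ok)
  6085/59206*1/4 + 2491/8458*3/20 + 9915/29603*9/20 + 640/4229*9/20 + 3447/29603*1/20 = 2491/8458 = pi_S1  (ok)
  6085/59206*2/5 + 2491/8458*2/5 + 9915/29603*7/20 + 640/4229*7/20 + 3447/29603*1/20 = 9915/29603 = pi_S2  (ok)
  6085/59206*1/10 + 2491/8458*3/10 + 9915/29603*1/10 + 640/4229*1/20 + 3447/29603*1/10 = 640/4229 = pi_S3  (ok)
  6085/59206*1/10 + 2491/8458*1/10 + 9915/29603*1/20 + 640/4229*1/20 + 3447/29603*9/20 = 3447/29603 = pi_S4  (ok)

Answer: 6085/59206 2491/8458 9915/29603 640/4229 3447/29603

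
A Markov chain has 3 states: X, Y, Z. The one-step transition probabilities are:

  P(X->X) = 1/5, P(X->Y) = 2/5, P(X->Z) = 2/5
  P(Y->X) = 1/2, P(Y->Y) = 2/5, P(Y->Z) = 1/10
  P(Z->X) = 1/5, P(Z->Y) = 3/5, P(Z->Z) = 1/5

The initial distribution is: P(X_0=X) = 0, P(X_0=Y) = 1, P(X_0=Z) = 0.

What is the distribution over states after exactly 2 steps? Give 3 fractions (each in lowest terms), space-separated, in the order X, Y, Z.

Propagating the distribution step by step (d_{t+1} = d_t * P):
d_0 = (X=0, Y=1, Z=0)
  d_1[X] = 0*1/5 + 1*1/2 + 0*1/5 = 1/2
  d_1[Y] = 0*2/5 + 1*2/5 + 0*3/5 = 2/5
  d_1[Z] = 0*2/5 + 1*1/10 + 0*1/5 = 1/10
d_1 = (X=1/2, Y=2/5, Z=1/10)
  d_2[X] = 1/2*1/5 + 2/5*1/2 + 1/10*1/5 = 8/25
  d_2[Y] = 1/2*2/5 + 2/5*2/5 + 1/10*3/5 = 21/50
  d_2[Z] = 1/2*2/5 + 2/5*1/10 + 1/10*1/5 = 13/50
d_2 = (X=8/25, Y=21/50, Z=13/50)

Answer: 8/25 21/50 13/50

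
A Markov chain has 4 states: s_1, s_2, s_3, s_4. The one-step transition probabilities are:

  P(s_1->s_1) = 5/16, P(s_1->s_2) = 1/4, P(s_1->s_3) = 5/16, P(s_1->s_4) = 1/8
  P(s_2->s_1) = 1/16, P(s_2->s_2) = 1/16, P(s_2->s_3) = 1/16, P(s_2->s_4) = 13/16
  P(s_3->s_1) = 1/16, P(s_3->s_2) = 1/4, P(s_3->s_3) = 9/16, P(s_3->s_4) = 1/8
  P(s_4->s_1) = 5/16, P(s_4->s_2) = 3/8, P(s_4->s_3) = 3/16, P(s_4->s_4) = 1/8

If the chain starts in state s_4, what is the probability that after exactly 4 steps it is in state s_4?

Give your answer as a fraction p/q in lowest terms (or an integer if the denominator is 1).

Answer: 9981/32768

Derivation:
Computing P^4 by repeated multiplication:
P^1 =
  s_1: [5/16, 1/4, 5/16, 1/8]
  s_2: [1/16, 1/16, 1/16, 13/16]
  s_3: [1/16, 1/4, 9/16, 1/8]
  s_4: [5/16, 3/8, 3/16, 1/8]
P^2 =
  s_1: [11/64, 7/32, 5/16, 19/64]
  s_2: [9/32, 87/256, 27/128, 43/256]
  s_3: [7/64, 7/32, 3/8, 19/64]
  s_4: [11/64, 25/128, 1/4, 49/128]
P^3 =
  s_1: [23/128, 63/256, 153/512, 141/512]
  s_2: [179/1024, 849/4096, 531/2048, 1469/4096]
  s_3: [21/128, 63/256, 161/512, 141/512]
  s_4: [103/512, 535/2048, 285/1024, 531/2048]
P^4 =
  s_1: [361/2048, 61/256, 1193/4096, 1205/4096]
  s_2: [3209/16384, 16775/65536, 9197/32768, 17531/65536]
  s_3: [353/2048, 61/256, 1209/4096, 1205/4096]
  s_4: [1455/8192, 7649/32768, 4659/16384, 9981/32768]

(P^4)[s_4 -> s_4] = 9981/32768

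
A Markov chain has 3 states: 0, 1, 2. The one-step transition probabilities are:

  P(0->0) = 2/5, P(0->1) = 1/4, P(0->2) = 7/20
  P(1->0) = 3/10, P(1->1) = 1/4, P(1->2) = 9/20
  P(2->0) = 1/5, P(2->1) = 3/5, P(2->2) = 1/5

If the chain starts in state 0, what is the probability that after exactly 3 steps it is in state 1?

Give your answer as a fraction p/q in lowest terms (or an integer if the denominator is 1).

Computing P^3 by repeated multiplication:
P^1 =
  0: [2/5, 1/4, 7/20]
  1: [3/10, 1/4, 9/20]
  2: [1/5, 3/5, 1/5]
P^2 =
  0: [61/200, 149/400, 129/400]
  1: [57/200, 163/400, 123/400]
  2: [3/10, 8/25, 19/50]
P^3 =
  0: [1193/4000, 2903/8000, 2711/8000]
  1: [1191/4000, 2861/8000, 2757/8000]
  2: [73/250, 383/1000, 13/40]

(P^3)[0 -> 1] = 2903/8000

Answer: 2903/8000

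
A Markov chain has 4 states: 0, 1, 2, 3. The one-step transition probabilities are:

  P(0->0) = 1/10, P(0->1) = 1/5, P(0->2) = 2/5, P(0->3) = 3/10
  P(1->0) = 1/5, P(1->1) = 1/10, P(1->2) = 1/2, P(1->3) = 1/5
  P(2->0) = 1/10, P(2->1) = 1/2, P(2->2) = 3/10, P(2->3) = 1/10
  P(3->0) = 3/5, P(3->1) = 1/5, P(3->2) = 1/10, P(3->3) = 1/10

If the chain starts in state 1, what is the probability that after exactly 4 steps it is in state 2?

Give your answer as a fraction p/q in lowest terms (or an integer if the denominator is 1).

Answer: 3369/10000

Derivation:
Computing P^4 by repeated multiplication:
P^1 =
  0: [1/10, 1/5, 2/5, 3/10]
  1: [1/5, 1/10, 1/2, 1/5]
  2: [1/10, 1/2, 3/10, 1/10]
  3: [3/5, 1/5, 1/10, 1/10]
P^2 =
  0: [27/100, 3/10, 29/100, 7/50]
  1: [21/100, 17/50, 3/10, 3/20]
  2: [1/5, 6/25, 39/100, 17/100]
  3: [17/100, 21/100, 19/50, 6/25]
P^3 =
  0: [1/5, 257/1000, 359/1000, 23/125]
  1: [209/1000, 32/125, 359/1000, 22/125]
  2: [209/1000, 293/1000, 167/500, 41/250]
  3: [241/1000, 293/1000, 311/1000, 31/200]
P^4 =
  0: [2177/10000, 141/500, 1673/5000, 1657/10000]
  1: [267/1250, 2821/10000, 3369/10000, 837/5000]
  2: [2113/10000, 2709/10000, 3467/10000, 1711/10000]
  3: [517/2500, 33/125, 3517/10000, 71/400]

(P^4)[1 -> 2] = 3369/10000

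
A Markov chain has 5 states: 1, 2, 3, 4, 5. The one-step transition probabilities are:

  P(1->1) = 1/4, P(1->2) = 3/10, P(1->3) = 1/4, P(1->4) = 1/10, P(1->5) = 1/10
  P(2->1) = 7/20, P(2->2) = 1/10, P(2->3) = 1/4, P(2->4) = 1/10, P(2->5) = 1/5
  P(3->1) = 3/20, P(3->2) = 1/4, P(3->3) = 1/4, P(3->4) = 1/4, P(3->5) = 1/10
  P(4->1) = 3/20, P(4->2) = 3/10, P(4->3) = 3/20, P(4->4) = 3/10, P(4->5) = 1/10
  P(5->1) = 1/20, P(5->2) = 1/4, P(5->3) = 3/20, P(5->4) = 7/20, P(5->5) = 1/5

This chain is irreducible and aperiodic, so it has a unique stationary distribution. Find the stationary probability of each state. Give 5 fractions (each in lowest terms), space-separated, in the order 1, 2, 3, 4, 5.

The stationary distribution satisfies pi = pi * P, i.e.:
  pi_1 = 1/4*pi_1 + 7/20*pi_2 + 3/20*pi_3 + 3/20*pi_4 + 1/20*pi_5
  pi_2 = 3/10*pi_1 + 1/10*pi_2 + 1/4*pi_3 + 3/10*pi_4 + 1/4*pi_5
  pi_3 = 1/4*pi_1 + 1/4*pi_2 + 1/4*pi_3 + 3/20*pi_4 + 3/20*pi_5
  pi_4 = 1/10*pi_1 + 1/10*pi_2 + 1/4*pi_3 + 3/10*pi_4 + 7/20*pi_5
  pi_5 = 1/10*pi_1 + 1/5*pi_2 + 1/10*pi_3 + 1/10*pi_4 + 1/5*pi_5
with normalization: pi_1 + pi_2 + pi_3 + pi_4 + pi_5 = 1.

Using the first 4 balance equations plus normalization, the linear system A*pi = b is:
  [-3/4, 7/20, 3/20, 3/20, 1/20] . pi = 0
  [3/10, -9/10, 1/4, 3/10, 1/4] . pi = 0
  [1/4, 1/4, -3/4, 3/20, 3/20] . pi = 0
  [1/10, 1/10, 1/4, -7/10, 7/20] . pi = 0
  [1, 1, 1, 1, 1] . pi = 1

Solving yields:
  pi_1 = 7201/35350
  pi_2 = 4159/17675
  pi_3 = 544/2525
  pi_4 = 7363/35350
  pi_5 = 2426/17675

Verification (pi * P):
  7201/35350*1/4 + 4159/17675*7/20 + 544/2525*3/20 + 7363/35350*3/20 + 2426/17675*1/20 = 7201/35350 = pi_1  (ok)
  7201/35350*3/10 + 4159/17675*1/10 + 544/2525*1/4 + 7363/35350*3/10 + 2426/17675*1/4 = 4159/17675 = pi_2  (ok)
  7201/35350*1/4 + 4159/17675*1/4 + 544/2525*1/4 + 7363/35350*3/20 + 2426/17675*3/20 = 544/2525 = pi_3  (ok)
  7201/35350*1/10 + 4159/17675*1/10 + 544/2525*1/4 + 7363/35350*3/10 + 2426/17675*7/20 = 7363/35350 = pi_4  (ok)
  7201/35350*1/10 + 4159/17675*1/5 + 544/2525*1/10 + 7363/35350*1/10 + 2426/17675*1/5 = 2426/17675 = pi_5  (ok)

Answer: 7201/35350 4159/17675 544/2525 7363/35350 2426/17675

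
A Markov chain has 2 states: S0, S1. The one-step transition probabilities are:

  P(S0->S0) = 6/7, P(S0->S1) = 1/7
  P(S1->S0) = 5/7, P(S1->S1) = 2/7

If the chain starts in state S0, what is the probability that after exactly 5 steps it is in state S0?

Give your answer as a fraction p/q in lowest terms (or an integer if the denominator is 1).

Computing P^5 by repeated multiplication:
P^1 =
  S0: [6/7, 1/7]
  S1: [5/7, 2/7]
P^2 =
  S0: [41/49, 8/49]
  S1: [40/49, 9/49]
P^3 =
  S0: [286/343, 57/343]
  S1: [285/343, 58/343]
P^4 =
  S0: [2001/2401, 400/2401]
  S1: [2000/2401, 401/2401]
P^5 =
  S0: [14006/16807, 2801/16807]
  S1: [14005/16807, 2802/16807]

(P^5)[S0 -> S0] = 14006/16807

Answer: 14006/16807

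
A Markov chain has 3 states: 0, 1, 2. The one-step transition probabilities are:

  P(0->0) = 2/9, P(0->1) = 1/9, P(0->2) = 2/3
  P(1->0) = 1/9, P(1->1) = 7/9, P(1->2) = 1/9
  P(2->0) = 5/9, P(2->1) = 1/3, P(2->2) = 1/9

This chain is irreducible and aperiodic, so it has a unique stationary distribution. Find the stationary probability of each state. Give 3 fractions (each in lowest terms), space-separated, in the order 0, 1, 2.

Answer: 1/4 1/2 1/4

Derivation:
The stationary distribution satisfies pi = pi * P, i.e.:
  pi_0 = 2/9*pi_0 + 1/9*pi_1 + 5/9*pi_2
  pi_1 = 1/9*pi_0 + 7/9*pi_1 + 1/3*pi_2
  pi_2 = 2/3*pi_0 + 1/9*pi_1 + 1/9*pi_2
with normalization: pi_0 + pi_1 + pi_2 = 1.

Using the first 2 balance equations plus normalization, the linear system A*pi = b is:
  [-7/9, 1/9, 5/9] . pi = 0
  [1/9, -2/9, 1/3] . pi = 0
  [1, 1, 1] . pi = 1

Solving yields:
  pi_0 = 1/4
  pi_1 = 1/2
  pi_2 = 1/4

Verification (pi * P):
  1/4*2/9 + 1/2*1/9 + 1/4*5/9 = 1/4 = pi_0  (ok)
  1/4*1/9 + 1/2*7/9 + 1/4*1/3 = 1/2 = pi_1  (ok)
  1/4*2/3 + 1/2*1/9 + 1/4*1/9 = 1/4 = pi_2  (ok)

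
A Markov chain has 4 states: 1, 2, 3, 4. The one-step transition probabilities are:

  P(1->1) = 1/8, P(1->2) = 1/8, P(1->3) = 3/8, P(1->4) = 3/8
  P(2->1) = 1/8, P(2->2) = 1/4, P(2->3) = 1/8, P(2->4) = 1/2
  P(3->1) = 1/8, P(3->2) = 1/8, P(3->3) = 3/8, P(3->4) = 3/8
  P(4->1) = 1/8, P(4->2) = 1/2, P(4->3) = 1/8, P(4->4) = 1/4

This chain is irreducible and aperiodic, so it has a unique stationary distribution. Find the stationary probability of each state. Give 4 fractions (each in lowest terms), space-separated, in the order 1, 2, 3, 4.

Answer: 1/8 3/10 5/24 11/30

Derivation:
The stationary distribution satisfies pi = pi * P, i.e.:
  pi_1 = 1/8*pi_1 + 1/8*pi_2 + 1/8*pi_3 + 1/8*pi_4
  pi_2 = 1/8*pi_1 + 1/4*pi_2 + 1/8*pi_3 + 1/2*pi_4
  pi_3 = 3/8*pi_1 + 1/8*pi_2 + 3/8*pi_3 + 1/8*pi_4
  pi_4 = 3/8*pi_1 + 1/2*pi_2 + 3/8*pi_3 + 1/4*pi_4
with normalization: pi_1 + pi_2 + pi_3 + pi_4 = 1.

Using the first 3 balance equations plus normalization, the linear system A*pi = b is:
  [-7/8, 1/8, 1/8, 1/8] . pi = 0
  [1/8, -3/4, 1/8, 1/2] . pi = 0
  [3/8, 1/8, -5/8, 1/8] . pi = 0
  [1, 1, 1, 1] . pi = 1

Solving yields:
  pi_1 = 1/8
  pi_2 = 3/10
  pi_3 = 5/24
  pi_4 = 11/30

Verification (pi * P):
  1/8*1/8 + 3/10*1/8 + 5/24*1/8 + 11/30*1/8 = 1/8 = pi_1  (ok)
  1/8*1/8 + 3/10*1/4 + 5/24*1/8 + 11/30*1/2 = 3/10 = pi_2  (ok)
  1/8*3/8 + 3/10*1/8 + 5/24*3/8 + 11/30*1/8 = 5/24 = pi_3  (ok)
  1/8*3/8 + 3/10*1/2 + 5/24*3/8 + 11/30*1/4 = 11/30 = pi_4  (ok)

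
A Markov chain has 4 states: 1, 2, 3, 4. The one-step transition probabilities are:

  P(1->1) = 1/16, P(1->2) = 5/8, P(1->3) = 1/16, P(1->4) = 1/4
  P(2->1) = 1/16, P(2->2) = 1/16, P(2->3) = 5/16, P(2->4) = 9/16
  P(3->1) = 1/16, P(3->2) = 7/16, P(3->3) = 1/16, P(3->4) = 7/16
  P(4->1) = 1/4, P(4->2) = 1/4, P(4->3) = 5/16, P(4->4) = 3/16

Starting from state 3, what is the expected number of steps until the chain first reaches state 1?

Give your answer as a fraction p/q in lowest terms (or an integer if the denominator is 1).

Answer: 3568/475

Derivation:
Let h_i = expected steps to first reach 1 from state i.
Boundary: h_1 = 0.
First-step equations for the other states:
  h_2 = 1 + 1/16*h_1 + 1/16*h_2 + 5/16*h_3 + 9/16*h_4
  h_3 = 1 + 1/16*h_1 + 7/16*h_2 + 1/16*h_3 + 7/16*h_4
  h_4 = 1 + 1/4*h_1 + 1/4*h_2 + 5/16*h_3 + 3/16*h_4

Substituting h_1 = 0 and rearranging gives the linear system (I - Q) h = 1:
  [15/16, -5/16, -9/16] . (h_2, h_3, h_4) = 1
  [-7/16, 15/16, -7/16] . (h_2, h_3, h_4) = 1
  [-1/4, -5/16, 13/16] . (h_2, h_3, h_4) = 1

Solving yields:
  h_2 = 704/95
  h_3 = 3568/475
  h_4 = 32/5

Starting state is 3, so the expected hitting time is h_3 = 3568/475.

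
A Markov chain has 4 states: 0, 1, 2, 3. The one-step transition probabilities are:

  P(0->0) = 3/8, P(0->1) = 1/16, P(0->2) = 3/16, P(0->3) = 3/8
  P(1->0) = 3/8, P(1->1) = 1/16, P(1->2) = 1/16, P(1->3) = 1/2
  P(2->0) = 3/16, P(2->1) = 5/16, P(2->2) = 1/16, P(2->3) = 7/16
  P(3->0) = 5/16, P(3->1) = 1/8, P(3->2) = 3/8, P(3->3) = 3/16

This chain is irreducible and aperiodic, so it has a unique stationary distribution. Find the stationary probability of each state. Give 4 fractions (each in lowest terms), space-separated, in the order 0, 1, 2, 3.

The stationary distribution satisfies pi = pi * P, i.e.:
  pi_0 = 3/8*pi_0 + 3/8*pi_1 + 3/16*pi_2 + 5/16*pi_3
  pi_1 = 1/16*pi_0 + 1/16*pi_1 + 5/16*pi_2 + 1/8*pi_3
  pi_2 = 3/16*pi_0 + 1/16*pi_1 + 1/16*pi_2 + 3/8*pi_3
  pi_3 = 3/8*pi_0 + 1/2*pi_1 + 7/16*pi_2 + 3/16*pi_3
with normalization: pi_0 + pi_1 + pi_2 + pi_3 = 1.

Using the first 3 balance equations plus normalization, the linear system A*pi = b is:
  [-5/8, 3/8, 3/16, 5/16] . pi = 0
  [1/16, -15/16, 5/16, 1/8] . pi = 0
  [3/16, 1/16, -15/16, 3/8] . pi = 0
  [1, 1, 1, 1] . pi = 1

Solving yields:
  pi_0 = 28/89
  pi_1 = 375/2759
  pi_2 = 575/2759
  pi_3 = 941/2759

Verification (pi * P):
  28/89*3/8 + 375/2759*3/8 + 575/2759*3/16 + 941/2759*5/16 = 28/89 = pi_0  (ok)
  28/89*1/16 + 375/2759*1/16 + 575/2759*5/16 + 941/2759*1/8 = 375/2759 = pi_1  (ok)
  28/89*3/16 + 375/2759*1/16 + 575/2759*1/16 + 941/2759*3/8 = 575/2759 = pi_2  (ok)
  28/89*3/8 + 375/2759*1/2 + 575/2759*7/16 + 941/2759*3/16 = 941/2759 = pi_3  (ok)

Answer: 28/89 375/2759 575/2759 941/2759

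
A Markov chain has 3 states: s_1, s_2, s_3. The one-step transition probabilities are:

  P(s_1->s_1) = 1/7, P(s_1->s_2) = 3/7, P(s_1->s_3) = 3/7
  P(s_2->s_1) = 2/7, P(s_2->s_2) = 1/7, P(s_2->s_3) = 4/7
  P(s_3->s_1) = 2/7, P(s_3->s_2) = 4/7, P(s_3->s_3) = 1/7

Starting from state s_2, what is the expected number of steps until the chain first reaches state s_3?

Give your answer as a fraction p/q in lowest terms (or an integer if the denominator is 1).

Answer: 28/15

Derivation:
Let h_i = expected steps to first reach s_3 from state i.
Boundary: h_s_3 = 0.
First-step equations for the other states:
  h_s_1 = 1 + 1/7*h_s_1 + 3/7*h_s_2 + 3/7*h_s_3
  h_s_2 = 1 + 2/7*h_s_1 + 1/7*h_s_2 + 4/7*h_s_3

Substituting h_s_3 = 0 and rearranging gives the linear system (I - Q) h = 1:
  [6/7, -3/7] . (h_s_1, h_s_2) = 1
  [-2/7, 6/7] . (h_s_1, h_s_2) = 1

Solving yields:
  h_s_1 = 21/10
  h_s_2 = 28/15

Starting state is s_2, so the expected hitting time is h_s_2 = 28/15.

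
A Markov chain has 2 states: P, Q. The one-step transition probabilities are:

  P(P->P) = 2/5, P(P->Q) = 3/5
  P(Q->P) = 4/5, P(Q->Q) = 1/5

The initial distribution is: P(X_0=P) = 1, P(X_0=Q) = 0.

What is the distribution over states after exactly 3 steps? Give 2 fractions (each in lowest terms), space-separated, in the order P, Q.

Propagating the distribution step by step (d_{t+1} = d_t * P):
d_0 = (P=1, Q=0)
  d_1[P] = 1*2/5 + 0*4/5 = 2/5
  d_1[Q] = 1*3/5 + 0*1/5 = 3/5
d_1 = (P=2/5, Q=3/5)
  d_2[P] = 2/5*2/5 + 3/5*4/5 = 16/25
  d_2[Q] = 2/5*3/5 + 3/5*1/5 = 9/25
d_2 = (P=16/25, Q=9/25)
  d_3[P] = 16/25*2/5 + 9/25*4/5 = 68/125
  d_3[Q] = 16/25*3/5 + 9/25*1/5 = 57/125
d_3 = (P=68/125, Q=57/125)

Answer: 68/125 57/125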